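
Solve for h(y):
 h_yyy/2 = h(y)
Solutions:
 h(y) = C3*exp(2^(1/3)*y) + (C1*sin(2^(1/3)*sqrt(3)*y/2) + C2*cos(2^(1/3)*sqrt(3)*y/2))*exp(-2^(1/3)*y/2)


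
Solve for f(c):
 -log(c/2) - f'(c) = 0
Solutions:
 f(c) = C1 - c*log(c) + c*log(2) + c


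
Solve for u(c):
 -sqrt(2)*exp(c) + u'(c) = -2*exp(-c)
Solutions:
 u(c) = C1 + sqrt(2)*exp(c) + 2*exp(-c)


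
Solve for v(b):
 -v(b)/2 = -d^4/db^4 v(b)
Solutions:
 v(b) = C1*exp(-2^(3/4)*b/2) + C2*exp(2^(3/4)*b/2) + C3*sin(2^(3/4)*b/2) + C4*cos(2^(3/4)*b/2)


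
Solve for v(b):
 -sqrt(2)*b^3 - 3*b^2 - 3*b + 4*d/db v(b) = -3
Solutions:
 v(b) = C1 + sqrt(2)*b^4/16 + b^3/4 + 3*b^2/8 - 3*b/4


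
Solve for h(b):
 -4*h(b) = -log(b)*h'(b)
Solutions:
 h(b) = C1*exp(4*li(b))


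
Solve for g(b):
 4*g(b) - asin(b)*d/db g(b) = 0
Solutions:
 g(b) = C1*exp(4*Integral(1/asin(b), b))


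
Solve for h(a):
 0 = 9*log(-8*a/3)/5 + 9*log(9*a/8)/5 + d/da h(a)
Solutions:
 h(a) = C1 - 18*a*log(a)/5 + 9*a*(-log(3) + 2 - I*pi)/5


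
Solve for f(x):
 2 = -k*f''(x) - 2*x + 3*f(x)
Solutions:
 f(x) = C1*exp(-sqrt(3)*x*sqrt(1/k)) + C2*exp(sqrt(3)*x*sqrt(1/k)) + 2*x/3 + 2/3


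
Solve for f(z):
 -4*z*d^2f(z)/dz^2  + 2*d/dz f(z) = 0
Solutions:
 f(z) = C1 + C2*z^(3/2)


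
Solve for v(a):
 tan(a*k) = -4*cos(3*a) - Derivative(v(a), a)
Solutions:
 v(a) = C1 - Piecewise((-log(cos(a*k))/k, Ne(k, 0)), (0, True)) - 4*sin(3*a)/3


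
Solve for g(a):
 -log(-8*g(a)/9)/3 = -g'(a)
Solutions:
 -3*Integral(1/(log(-_y) - 2*log(3) + 3*log(2)), (_y, g(a))) = C1 - a


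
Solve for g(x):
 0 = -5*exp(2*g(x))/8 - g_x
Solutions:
 g(x) = log(-sqrt(1/(C1 + 5*x))) + log(2)
 g(x) = log(1/(C1 + 5*x))/2 + log(2)


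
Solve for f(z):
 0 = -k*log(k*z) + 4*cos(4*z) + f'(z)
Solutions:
 f(z) = C1 + k*z*(log(k*z) - 1) - sin(4*z)


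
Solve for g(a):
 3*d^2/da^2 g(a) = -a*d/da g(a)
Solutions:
 g(a) = C1 + C2*erf(sqrt(6)*a/6)


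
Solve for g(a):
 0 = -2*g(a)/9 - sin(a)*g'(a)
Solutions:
 g(a) = C1*(cos(a) + 1)^(1/9)/(cos(a) - 1)^(1/9)


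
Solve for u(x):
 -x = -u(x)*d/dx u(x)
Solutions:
 u(x) = -sqrt(C1 + x^2)
 u(x) = sqrt(C1 + x^2)


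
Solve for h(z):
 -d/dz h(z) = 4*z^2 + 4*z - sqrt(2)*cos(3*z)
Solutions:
 h(z) = C1 - 4*z^3/3 - 2*z^2 + sqrt(2)*sin(3*z)/3


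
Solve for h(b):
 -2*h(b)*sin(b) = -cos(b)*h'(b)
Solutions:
 h(b) = C1/cos(b)^2


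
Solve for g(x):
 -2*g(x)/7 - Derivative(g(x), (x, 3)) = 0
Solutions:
 g(x) = C3*exp(-2^(1/3)*7^(2/3)*x/7) + (C1*sin(2^(1/3)*sqrt(3)*7^(2/3)*x/14) + C2*cos(2^(1/3)*sqrt(3)*7^(2/3)*x/14))*exp(2^(1/3)*7^(2/3)*x/14)


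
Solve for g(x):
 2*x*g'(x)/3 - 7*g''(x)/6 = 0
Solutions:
 g(x) = C1 + C2*erfi(sqrt(14)*x/7)


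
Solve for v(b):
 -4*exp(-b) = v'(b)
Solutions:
 v(b) = C1 + 4*exp(-b)


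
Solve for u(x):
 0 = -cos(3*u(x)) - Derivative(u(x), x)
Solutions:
 u(x) = -asin((C1 + exp(6*x))/(C1 - exp(6*x)))/3 + pi/3
 u(x) = asin((C1 + exp(6*x))/(C1 - exp(6*x)))/3


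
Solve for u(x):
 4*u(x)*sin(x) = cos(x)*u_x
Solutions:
 u(x) = C1/cos(x)^4


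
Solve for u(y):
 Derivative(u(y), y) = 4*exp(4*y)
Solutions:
 u(y) = C1 + exp(4*y)


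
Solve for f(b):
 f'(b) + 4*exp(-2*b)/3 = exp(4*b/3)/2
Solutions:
 f(b) = C1 + 3*exp(4*b/3)/8 + 2*exp(-2*b)/3


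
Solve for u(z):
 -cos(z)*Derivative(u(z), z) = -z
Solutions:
 u(z) = C1 + Integral(z/cos(z), z)


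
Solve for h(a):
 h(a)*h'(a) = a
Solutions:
 h(a) = -sqrt(C1 + a^2)
 h(a) = sqrt(C1 + a^2)


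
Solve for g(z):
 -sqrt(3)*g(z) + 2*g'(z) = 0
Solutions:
 g(z) = C1*exp(sqrt(3)*z/2)


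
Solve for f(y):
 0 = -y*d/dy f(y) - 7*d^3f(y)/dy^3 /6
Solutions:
 f(y) = C1 + Integral(C2*airyai(-6^(1/3)*7^(2/3)*y/7) + C3*airybi(-6^(1/3)*7^(2/3)*y/7), y)


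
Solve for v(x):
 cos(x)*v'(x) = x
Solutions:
 v(x) = C1 + Integral(x/cos(x), x)


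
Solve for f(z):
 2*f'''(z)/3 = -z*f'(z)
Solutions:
 f(z) = C1 + Integral(C2*airyai(-2^(2/3)*3^(1/3)*z/2) + C3*airybi(-2^(2/3)*3^(1/3)*z/2), z)


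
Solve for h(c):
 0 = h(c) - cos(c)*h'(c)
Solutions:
 h(c) = C1*sqrt(sin(c) + 1)/sqrt(sin(c) - 1)


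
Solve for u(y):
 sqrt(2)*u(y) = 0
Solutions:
 u(y) = 0


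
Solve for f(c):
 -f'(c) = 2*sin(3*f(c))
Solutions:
 f(c) = -acos((-C1 - exp(12*c))/(C1 - exp(12*c)))/3 + 2*pi/3
 f(c) = acos((-C1 - exp(12*c))/(C1 - exp(12*c)))/3


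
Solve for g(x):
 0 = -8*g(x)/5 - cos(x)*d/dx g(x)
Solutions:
 g(x) = C1*(sin(x) - 1)^(4/5)/(sin(x) + 1)^(4/5)


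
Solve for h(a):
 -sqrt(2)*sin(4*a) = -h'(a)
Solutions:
 h(a) = C1 - sqrt(2)*cos(4*a)/4


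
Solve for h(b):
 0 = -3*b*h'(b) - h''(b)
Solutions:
 h(b) = C1 + C2*erf(sqrt(6)*b/2)


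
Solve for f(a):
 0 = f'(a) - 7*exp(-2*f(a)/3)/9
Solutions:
 f(a) = 3*log(-sqrt(C1 + 7*a)) - 6*log(3) + 3*log(6)/2
 f(a) = 3*log(C1 + 7*a)/2 - 6*log(3) + 3*log(6)/2


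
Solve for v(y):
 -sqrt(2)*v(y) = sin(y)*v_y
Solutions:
 v(y) = C1*(cos(y) + 1)^(sqrt(2)/2)/(cos(y) - 1)^(sqrt(2)/2)


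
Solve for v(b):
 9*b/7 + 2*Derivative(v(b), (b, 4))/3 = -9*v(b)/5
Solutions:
 v(b) = -5*b/7 + (C1*sin(15^(3/4)*2^(1/4)*b/10) + C2*cos(15^(3/4)*2^(1/4)*b/10))*exp(-15^(3/4)*2^(1/4)*b/10) + (C3*sin(15^(3/4)*2^(1/4)*b/10) + C4*cos(15^(3/4)*2^(1/4)*b/10))*exp(15^(3/4)*2^(1/4)*b/10)


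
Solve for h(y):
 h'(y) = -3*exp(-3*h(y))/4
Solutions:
 h(y) = log(C1 - 9*y/4)/3
 h(y) = log((-1 - sqrt(3)*I)*(C1 - 9*y/4)^(1/3)/2)
 h(y) = log((-1 + sqrt(3)*I)*(C1 - 9*y/4)^(1/3)/2)


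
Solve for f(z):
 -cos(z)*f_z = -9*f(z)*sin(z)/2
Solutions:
 f(z) = C1/cos(z)^(9/2)


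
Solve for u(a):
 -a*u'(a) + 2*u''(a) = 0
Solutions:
 u(a) = C1 + C2*erfi(a/2)


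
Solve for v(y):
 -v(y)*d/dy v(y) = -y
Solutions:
 v(y) = -sqrt(C1 + y^2)
 v(y) = sqrt(C1 + y^2)


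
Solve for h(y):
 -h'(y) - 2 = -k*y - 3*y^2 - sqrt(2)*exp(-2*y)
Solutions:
 h(y) = C1 + k*y^2/2 + y^3 - 2*y - sqrt(2)*exp(-2*y)/2


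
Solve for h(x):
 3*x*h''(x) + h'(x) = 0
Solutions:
 h(x) = C1 + C2*x^(2/3)


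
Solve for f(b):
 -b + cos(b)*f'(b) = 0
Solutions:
 f(b) = C1 + Integral(b/cos(b), b)


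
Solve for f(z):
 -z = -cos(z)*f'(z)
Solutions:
 f(z) = C1 + Integral(z/cos(z), z)


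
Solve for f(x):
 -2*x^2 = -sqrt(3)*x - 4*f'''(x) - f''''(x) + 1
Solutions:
 f(x) = C1 + C2*x + C3*x^2 + C4*exp(-4*x) + x^5/120 + x^4*(-sqrt(3) - 1)/96 + x^3*(sqrt(3) + 5)/96


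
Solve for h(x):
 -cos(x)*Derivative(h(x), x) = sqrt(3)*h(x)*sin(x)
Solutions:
 h(x) = C1*cos(x)^(sqrt(3))


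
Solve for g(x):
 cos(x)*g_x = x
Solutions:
 g(x) = C1 + Integral(x/cos(x), x)


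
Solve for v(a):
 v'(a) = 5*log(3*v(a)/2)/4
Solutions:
 4*Integral(1/(-log(_y) - log(3) + log(2)), (_y, v(a)))/5 = C1 - a


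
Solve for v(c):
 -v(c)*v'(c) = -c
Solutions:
 v(c) = -sqrt(C1 + c^2)
 v(c) = sqrt(C1 + c^2)


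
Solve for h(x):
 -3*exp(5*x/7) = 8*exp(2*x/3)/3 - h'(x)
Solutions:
 h(x) = C1 + 21*exp(5*x/7)/5 + 4*exp(2*x/3)


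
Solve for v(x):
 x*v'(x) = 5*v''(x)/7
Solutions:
 v(x) = C1 + C2*erfi(sqrt(70)*x/10)


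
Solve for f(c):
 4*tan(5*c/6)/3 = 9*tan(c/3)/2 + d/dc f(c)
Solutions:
 f(c) = C1 + 27*log(cos(c/3))/2 - 8*log(cos(5*c/6))/5


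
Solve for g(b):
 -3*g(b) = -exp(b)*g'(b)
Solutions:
 g(b) = C1*exp(-3*exp(-b))


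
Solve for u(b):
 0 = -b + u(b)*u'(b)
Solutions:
 u(b) = -sqrt(C1 + b^2)
 u(b) = sqrt(C1 + b^2)


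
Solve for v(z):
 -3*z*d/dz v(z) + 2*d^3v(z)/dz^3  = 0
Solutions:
 v(z) = C1 + Integral(C2*airyai(2^(2/3)*3^(1/3)*z/2) + C3*airybi(2^(2/3)*3^(1/3)*z/2), z)


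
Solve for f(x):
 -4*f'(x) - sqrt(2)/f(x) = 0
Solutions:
 f(x) = -sqrt(C1 - 2*sqrt(2)*x)/2
 f(x) = sqrt(C1 - 2*sqrt(2)*x)/2


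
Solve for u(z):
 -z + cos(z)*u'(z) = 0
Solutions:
 u(z) = C1 + Integral(z/cos(z), z)


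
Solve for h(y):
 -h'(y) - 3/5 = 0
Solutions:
 h(y) = C1 - 3*y/5


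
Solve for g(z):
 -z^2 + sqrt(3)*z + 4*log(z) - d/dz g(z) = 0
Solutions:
 g(z) = C1 - z^3/3 + sqrt(3)*z^2/2 + 4*z*log(z) - 4*z


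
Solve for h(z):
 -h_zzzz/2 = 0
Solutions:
 h(z) = C1 + C2*z + C3*z^2 + C4*z^3


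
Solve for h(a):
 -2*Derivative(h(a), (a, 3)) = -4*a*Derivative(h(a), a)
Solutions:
 h(a) = C1 + Integral(C2*airyai(2^(1/3)*a) + C3*airybi(2^(1/3)*a), a)


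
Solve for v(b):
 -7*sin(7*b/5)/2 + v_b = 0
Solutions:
 v(b) = C1 - 5*cos(7*b/5)/2


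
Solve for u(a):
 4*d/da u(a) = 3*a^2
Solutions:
 u(a) = C1 + a^3/4


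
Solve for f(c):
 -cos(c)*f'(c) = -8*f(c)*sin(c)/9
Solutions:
 f(c) = C1/cos(c)^(8/9)


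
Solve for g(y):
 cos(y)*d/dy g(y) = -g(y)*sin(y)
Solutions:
 g(y) = C1*cos(y)


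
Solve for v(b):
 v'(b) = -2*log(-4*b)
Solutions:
 v(b) = C1 - 2*b*log(-b) + 2*b*(1 - 2*log(2))


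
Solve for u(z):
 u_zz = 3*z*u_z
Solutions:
 u(z) = C1 + C2*erfi(sqrt(6)*z/2)


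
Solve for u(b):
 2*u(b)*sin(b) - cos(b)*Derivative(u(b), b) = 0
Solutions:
 u(b) = C1/cos(b)^2


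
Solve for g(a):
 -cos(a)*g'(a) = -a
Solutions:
 g(a) = C1 + Integral(a/cos(a), a)


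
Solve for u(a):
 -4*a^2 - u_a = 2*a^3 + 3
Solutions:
 u(a) = C1 - a^4/2 - 4*a^3/3 - 3*a


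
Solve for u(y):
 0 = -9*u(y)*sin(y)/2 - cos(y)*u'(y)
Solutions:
 u(y) = C1*cos(y)^(9/2)


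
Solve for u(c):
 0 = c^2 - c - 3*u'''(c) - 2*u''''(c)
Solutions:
 u(c) = C1 + C2*c + C3*c^2 + C4*exp(-3*c/2) + c^5/180 - 7*c^4/216 + 7*c^3/81


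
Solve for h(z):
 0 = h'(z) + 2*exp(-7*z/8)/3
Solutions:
 h(z) = C1 + 16*exp(-7*z/8)/21


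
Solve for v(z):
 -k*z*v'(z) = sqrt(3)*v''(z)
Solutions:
 v(z) = Piecewise((-sqrt(2)*3^(1/4)*sqrt(pi)*C1*erf(sqrt(2)*3^(3/4)*sqrt(k)*z/6)/(2*sqrt(k)) - C2, (k > 0) | (k < 0)), (-C1*z - C2, True))


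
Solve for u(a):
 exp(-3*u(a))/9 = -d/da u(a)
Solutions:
 u(a) = log(C1 - a/3)/3
 u(a) = log((-1 - sqrt(3)*I)*(C1 - a/3)^(1/3)/2)
 u(a) = log((-1 + sqrt(3)*I)*(C1 - a/3)^(1/3)/2)


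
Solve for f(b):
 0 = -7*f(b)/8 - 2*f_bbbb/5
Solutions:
 f(b) = (C1*sin(sqrt(2)*35^(1/4)*b/4) + C2*cos(sqrt(2)*35^(1/4)*b/4))*exp(-sqrt(2)*35^(1/4)*b/4) + (C3*sin(sqrt(2)*35^(1/4)*b/4) + C4*cos(sqrt(2)*35^(1/4)*b/4))*exp(sqrt(2)*35^(1/4)*b/4)


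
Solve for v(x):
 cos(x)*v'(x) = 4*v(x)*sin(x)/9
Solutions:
 v(x) = C1/cos(x)^(4/9)


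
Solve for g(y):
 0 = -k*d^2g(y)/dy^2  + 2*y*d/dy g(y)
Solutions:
 g(y) = C1 + C2*erf(y*sqrt(-1/k))/sqrt(-1/k)


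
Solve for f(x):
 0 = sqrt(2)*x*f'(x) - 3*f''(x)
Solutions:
 f(x) = C1 + C2*erfi(2^(3/4)*sqrt(3)*x/6)


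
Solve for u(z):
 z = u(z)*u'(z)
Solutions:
 u(z) = -sqrt(C1 + z^2)
 u(z) = sqrt(C1 + z^2)


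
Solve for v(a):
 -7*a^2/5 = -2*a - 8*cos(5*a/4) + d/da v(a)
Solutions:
 v(a) = C1 - 7*a^3/15 + a^2 + 32*sin(5*a/4)/5


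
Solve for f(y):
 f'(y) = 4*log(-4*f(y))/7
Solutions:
 -7*Integral(1/(log(-_y) + 2*log(2)), (_y, f(y)))/4 = C1 - y


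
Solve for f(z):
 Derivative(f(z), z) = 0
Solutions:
 f(z) = C1


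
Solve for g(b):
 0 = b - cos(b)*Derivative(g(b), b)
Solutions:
 g(b) = C1 + Integral(b/cos(b), b)


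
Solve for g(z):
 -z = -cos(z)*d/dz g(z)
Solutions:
 g(z) = C1 + Integral(z/cos(z), z)


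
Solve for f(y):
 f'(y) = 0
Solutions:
 f(y) = C1


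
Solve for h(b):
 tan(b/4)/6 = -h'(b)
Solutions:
 h(b) = C1 + 2*log(cos(b/4))/3


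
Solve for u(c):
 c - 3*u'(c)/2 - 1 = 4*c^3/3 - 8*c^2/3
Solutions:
 u(c) = C1 - 2*c^4/9 + 16*c^3/27 + c^2/3 - 2*c/3


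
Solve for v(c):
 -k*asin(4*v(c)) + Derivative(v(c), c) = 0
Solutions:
 Integral(1/asin(4*_y), (_y, v(c))) = C1 + c*k


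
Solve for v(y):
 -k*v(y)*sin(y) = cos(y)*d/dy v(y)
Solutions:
 v(y) = C1*exp(k*log(cos(y)))


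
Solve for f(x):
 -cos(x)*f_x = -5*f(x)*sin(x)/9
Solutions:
 f(x) = C1/cos(x)^(5/9)


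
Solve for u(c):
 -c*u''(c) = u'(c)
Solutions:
 u(c) = C1 + C2*log(c)


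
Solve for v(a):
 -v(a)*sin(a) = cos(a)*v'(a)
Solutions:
 v(a) = C1*cos(a)


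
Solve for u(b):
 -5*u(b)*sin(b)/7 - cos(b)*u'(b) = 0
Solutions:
 u(b) = C1*cos(b)^(5/7)


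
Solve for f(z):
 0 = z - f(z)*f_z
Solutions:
 f(z) = -sqrt(C1 + z^2)
 f(z) = sqrt(C1 + z^2)


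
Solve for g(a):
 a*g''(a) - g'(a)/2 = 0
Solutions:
 g(a) = C1 + C2*a^(3/2)


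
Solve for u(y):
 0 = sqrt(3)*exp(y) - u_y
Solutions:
 u(y) = C1 + sqrt(3)*exp(y)


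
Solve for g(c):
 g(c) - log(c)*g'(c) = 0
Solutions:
 g(c) = C1*exp(li(c))


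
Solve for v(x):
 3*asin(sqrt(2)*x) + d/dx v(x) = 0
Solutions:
 v(x) = C1 - 3*x*asin(sqrt(2)*x) - 3*sqrt(2)*sqrt(1 - 2*x^2)/2


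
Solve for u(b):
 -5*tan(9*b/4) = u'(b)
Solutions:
 u(b) = C1 + 20*log(cos(9*b/4))/9


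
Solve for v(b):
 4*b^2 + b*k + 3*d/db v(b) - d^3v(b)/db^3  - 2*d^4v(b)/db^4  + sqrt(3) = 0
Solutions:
 v(b) = C1 + C4*exp(b) - 4*b^3/9 - b^2*k/6 - 8*b/9 - sqrt(3)*b/3 + (C2*sin(sqrt(15)*b/4) + C3*cos(sqrt(15)*b/4))*exp(-3*b/4)


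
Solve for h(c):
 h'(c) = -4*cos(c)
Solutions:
 h(c) = C1 - 4*sin(c)


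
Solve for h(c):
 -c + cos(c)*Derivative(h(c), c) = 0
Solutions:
 h(c) = C1 + Integral(c/cos(c), c)


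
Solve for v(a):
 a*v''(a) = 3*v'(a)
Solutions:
 v(a) = C1 + C2*a^4


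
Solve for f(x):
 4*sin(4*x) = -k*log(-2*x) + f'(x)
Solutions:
 f(x) = C1 + k*x*(log(-x) - 1) + k*x*log(2) - cos(4*x)


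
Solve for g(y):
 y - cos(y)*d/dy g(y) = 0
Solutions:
 g(y) = C1 + Integral(y/cos(y), y)


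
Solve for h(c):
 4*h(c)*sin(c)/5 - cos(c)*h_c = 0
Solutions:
 h(c) = C1/cos(c)^(4/5)


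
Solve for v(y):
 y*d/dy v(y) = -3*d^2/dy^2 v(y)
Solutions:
 v(y) = C1 + C2*erf(sqrt(6)*y/6)


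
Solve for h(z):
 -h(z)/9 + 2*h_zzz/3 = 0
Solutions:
 h(z) = C3*exp(6^(2/3)*z/6) + (C1*sin(2^(2/3)*3^(1/6)*z/4) + C2*cos(2^(2/3)*3^(1/6)*z/4))*exp(-6^(2/3)*z/12)


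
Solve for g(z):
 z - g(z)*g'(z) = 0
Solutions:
 g(z) = -sqrt(C1 + z^2)
 g(z) = sqrt(C1 + z^2)


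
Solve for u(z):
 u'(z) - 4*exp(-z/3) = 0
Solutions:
 u(z) = C1 - 12*exp(-z/3)


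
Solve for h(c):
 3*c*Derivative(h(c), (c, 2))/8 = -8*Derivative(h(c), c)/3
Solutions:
 h(c) = C1 + C2/c^(55/9)


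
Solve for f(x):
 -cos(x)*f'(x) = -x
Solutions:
 f(x) = C1 + Integral(x/cos(x), x)


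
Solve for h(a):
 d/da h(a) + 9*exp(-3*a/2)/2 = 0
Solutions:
 h(a) = C1 + 3*exp(-3*a/2)


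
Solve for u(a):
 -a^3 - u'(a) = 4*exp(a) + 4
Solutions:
 u(a) = C1 - a^4/4 - 4*a - 4*exp(a)


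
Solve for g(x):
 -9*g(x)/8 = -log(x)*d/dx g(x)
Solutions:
 g(x) = C1*exp(9*li(x)/8)


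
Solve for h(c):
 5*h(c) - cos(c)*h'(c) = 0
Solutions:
 h(c) = C1*sqrt(sin(c) + 1)*(sin(c)^2 + 2*sin(c) + 1)/(sqrt(sin(c) - 1)*(sin(c)^2 - 2*sin(c) + 1))


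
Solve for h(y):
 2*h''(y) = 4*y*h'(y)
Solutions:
 h(y) = C1 + C2*erfi(y)


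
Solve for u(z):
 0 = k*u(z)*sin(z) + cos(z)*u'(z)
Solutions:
 u(z) = C1*exp(k*log(cos(z)))


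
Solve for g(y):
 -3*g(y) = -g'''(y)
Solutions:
 g(y) = C3*exp(3^(1/3)*y) + (C1*sin(3^(5/6)*y/2) + C2*cos(3^(5/6)*y/2))*exp(-3^(1/3)*y/2)


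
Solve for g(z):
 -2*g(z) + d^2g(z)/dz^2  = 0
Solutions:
 g(z) = C1*exp(-sqrt(2)*z) + C2*exp(sqrt(2)*z)


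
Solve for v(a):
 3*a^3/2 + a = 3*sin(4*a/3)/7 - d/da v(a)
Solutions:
 v(a) = C1 - 3*a^4/8 - a^2/2 - 9*cos(4*a/3)/28


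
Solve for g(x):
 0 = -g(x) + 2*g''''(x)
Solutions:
 g(x) = C1*exp(-2^(3/4)*x/2) + C2*exp(2^(3/4)*x/2) + C3*sin(2^(3/4)*x/2) + C4*cos(2^(3/4)*x/2)


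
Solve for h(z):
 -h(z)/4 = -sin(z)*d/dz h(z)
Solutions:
 h(z) = C1*(cos(z) - 1)^(1/8)/(cos(z) + 1)^(1/8)


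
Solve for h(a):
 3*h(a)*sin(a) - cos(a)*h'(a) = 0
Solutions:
 h(a) = C1/cos(a)^3


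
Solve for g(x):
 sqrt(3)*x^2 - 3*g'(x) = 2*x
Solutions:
 g(x) = C1 + sqrt(3)*x^3/9 - x^2/3


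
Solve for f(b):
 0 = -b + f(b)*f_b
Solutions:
 f(b) = -sqrt(C1 + b^2)
 f(b) = sqrt(C1 + b^2)


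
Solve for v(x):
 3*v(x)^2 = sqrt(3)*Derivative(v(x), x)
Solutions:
 v(x) = -1/(C1 + sqrt(3)*x)


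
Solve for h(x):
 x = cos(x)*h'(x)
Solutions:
 h(x) = C1 + Integral(x/cos(x), x)


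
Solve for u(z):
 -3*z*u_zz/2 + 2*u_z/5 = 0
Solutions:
 u(z) = C1 + C2*z^(19/15)


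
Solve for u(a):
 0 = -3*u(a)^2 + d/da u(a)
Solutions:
 u(a) = -1/(C1 + 3*a)


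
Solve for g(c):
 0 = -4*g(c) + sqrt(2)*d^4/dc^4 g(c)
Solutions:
 g(c) = C1*exp(-2^(3/8)*c) + C2*exp(2^(3/8)*c) + C3*sin(2^(3/8)*c) + C4*cos(2^(3/8)*c)


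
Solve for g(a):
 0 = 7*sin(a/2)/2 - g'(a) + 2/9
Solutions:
 g(a) = C1 + 2*a/9 - 7*cos(a/2)


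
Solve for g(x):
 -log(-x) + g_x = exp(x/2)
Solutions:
 g(x) = C1 + x*log(-x) - x + 2*exp(x/2)


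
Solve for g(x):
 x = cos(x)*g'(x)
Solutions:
 g(x) = C1 + Integral(x/cos(x), x)


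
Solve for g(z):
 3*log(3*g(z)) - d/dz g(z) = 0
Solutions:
 -Integral(1/(log(_y) + log(3)), (_y, g(z)))/3 = C1 - z


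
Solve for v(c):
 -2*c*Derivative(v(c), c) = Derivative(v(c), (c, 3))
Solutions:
 v(c) = C1 + Integral(C2*airyai(-2^(1/3)*c) + C3*airybi(-2^(1/3)*c), c)


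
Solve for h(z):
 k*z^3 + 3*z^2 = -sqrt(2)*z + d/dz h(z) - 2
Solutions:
 h(z) = C1 + k*z^4/4 + z^3 + sqrt(2)*z^2/2 + 2*z


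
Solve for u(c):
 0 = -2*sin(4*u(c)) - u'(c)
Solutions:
 u(c) = -acos((-C1 - exp(16*c))/(C1 - exp(16*c)))/4 + pi/2
 u(c) = acos((-C1 - exp(16*c))/(C1 - exp(16*c)))/4


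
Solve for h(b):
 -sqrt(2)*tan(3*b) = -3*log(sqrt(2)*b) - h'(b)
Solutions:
 h(b) = C1 - 3*b*log(b) - 3*b*log(2)/2 + 3*b - sqrt(2)*log(cos(3*b))/3


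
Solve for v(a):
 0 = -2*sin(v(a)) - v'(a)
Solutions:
 v(a) = -acos((-C1 - exp(4*a))/(C1 - exp(4*a))) + 2*pi
 v(a) = acos((-C1 - exp(4*a))/(C1 - exp(4*a)))


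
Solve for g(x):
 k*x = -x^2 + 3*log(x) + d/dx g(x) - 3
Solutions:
 g(x) = C1 + k*x^2/2 + x^3/3 - 3*x*log(x) + 6*x


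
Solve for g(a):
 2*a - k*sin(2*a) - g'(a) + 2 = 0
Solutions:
 g(a) = C1 + a^2 + 2*a + k*cos(2*a)/2


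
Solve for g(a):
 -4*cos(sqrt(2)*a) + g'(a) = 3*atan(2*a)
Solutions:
 g(a) = C1 + 3*a*atan(2*a) - 3*log(4*a^2 + 1)/4 + 2*sqrt(2)*sin(sqrt(2)*a)


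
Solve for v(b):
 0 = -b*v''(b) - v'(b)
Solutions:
 v(b) = C1 + C2*log(b)


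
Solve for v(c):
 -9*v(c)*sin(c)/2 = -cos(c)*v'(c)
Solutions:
 v(c) = C1/cos(c)^(9/2)


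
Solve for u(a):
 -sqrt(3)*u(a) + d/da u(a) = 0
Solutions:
 u(a) = C1*exp(sqrt(3)*a)


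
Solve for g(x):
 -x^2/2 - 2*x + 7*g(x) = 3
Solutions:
 g(x) = x^2/14 + 2*x/7 + 3/7


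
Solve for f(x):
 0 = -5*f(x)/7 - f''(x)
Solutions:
 f(x) = C1*sin(sqrt(35)*x/7) + C2*cos(sqrt(35)*x/7)


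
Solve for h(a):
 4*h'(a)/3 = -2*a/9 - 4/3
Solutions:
 h(a) = C1 - a^2/12 - a


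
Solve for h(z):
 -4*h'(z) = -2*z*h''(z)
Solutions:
 h(z) = C1 + C2*z^3


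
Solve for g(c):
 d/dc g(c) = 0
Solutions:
 g(c) = C1


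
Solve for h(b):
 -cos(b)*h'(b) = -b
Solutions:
 h(b) = C1 + Integral(b/cos(b), b)


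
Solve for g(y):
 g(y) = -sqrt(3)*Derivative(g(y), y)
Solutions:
 g(y) = C1*exp(-sqrt(3)*y/3)


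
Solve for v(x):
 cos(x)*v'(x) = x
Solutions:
 v(x) = C1 + Integral(x/cos(x), x)


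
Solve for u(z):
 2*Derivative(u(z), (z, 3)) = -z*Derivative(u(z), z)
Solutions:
 u(z) = C1 + Integral(C2*airyai(-2^(2/3)*z/2) + C3*airybi(-2^(2/3)*z/2), z)


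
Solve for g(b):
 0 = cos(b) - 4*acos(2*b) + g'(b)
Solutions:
 g(b) = C1 + 4*b*acos(2*b) - 2*sqrt(1 - 4*b^2) - sin(b)


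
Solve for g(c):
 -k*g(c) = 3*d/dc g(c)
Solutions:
 g(c) = C1*exp(-c*k/3)


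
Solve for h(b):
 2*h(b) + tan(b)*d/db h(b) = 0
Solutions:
 h(b) = C1/sin(b)^2


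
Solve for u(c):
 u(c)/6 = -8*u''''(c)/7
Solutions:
 u(c) = (C1*sin(sqrt(2)*3^(3/4)*7^(1/4)*c/12) + C2*cos(sqrt(2)*3^(3/4)*7^(1/4)*c/12))*exp(-sqrt(2)*3^(3/4)*7^(1/4)*c/12) + (C3*sin(sqrt(2)*3^(3/4)*7^(1/4)*c/12) + C4*cos(sqrt(2)*3^(3/4)*7^(1/4)*c/12))*exp(sqrt(2)*3^(3/4)*7^(1/4)*c/12)


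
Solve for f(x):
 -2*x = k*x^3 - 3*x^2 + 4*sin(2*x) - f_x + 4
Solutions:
 f(x) = C1 + k*x^4/4 - x^3 + x^2 + 4*x - 2*cos(2*x)


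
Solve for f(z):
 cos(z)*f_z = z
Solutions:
 f(z) = C1 + Integral(z/cos(z), z)


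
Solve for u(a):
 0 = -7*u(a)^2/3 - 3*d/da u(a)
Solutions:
 u(a) = 9/(C1 + 7*a)


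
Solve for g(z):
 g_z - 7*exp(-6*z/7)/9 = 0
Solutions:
 g(z) = C1 - 49*exp(-6*z/7)/54


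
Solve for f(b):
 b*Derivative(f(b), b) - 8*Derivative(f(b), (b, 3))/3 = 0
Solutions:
 f(b) = C1 + Integral(C2*airyai(3^(1/3)*b/2) + C3*airybi(3^(1/3)*b/2), b)


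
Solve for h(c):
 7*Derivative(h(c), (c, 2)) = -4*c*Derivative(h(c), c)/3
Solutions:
 h(c) = C1 + C2*erf(sqrt(42)*c/21)


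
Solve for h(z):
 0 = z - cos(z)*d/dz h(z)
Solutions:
 h(z) = C1 + Integral(z/cos(z), z)


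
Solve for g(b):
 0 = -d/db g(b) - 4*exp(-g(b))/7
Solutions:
 g(b) = log(C1 - 4*b/7)


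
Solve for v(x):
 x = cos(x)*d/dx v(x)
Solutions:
 v(x) = C1 + Integral(x/cos(x), x)


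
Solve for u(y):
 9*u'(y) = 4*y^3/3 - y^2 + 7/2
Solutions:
 u(y) = C1 + y^4/27 - y^3/27 + 7*y/18


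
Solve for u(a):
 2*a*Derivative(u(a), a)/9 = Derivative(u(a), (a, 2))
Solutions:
 u(a) = C1 + C2*erfi(a/3)


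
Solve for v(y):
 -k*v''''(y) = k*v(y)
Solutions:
 v(y) = (C1*sin(sqrt(2)*y/2) + C2*cos(sqrt(2)*y/2))*exp(-sqrt(2)*y/2) + (C3*sin(sqrt(2)*y/2) + C4*cos(sqrt(2)*y/2))*exp(sqrt(2)*y/2)


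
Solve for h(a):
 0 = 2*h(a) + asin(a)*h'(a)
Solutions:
 h(a) = C1*exp(-2*Integral(1/asin(a), a))


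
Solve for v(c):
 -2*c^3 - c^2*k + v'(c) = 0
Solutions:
 v(c) = C1 + c^4/2 + c^3*k/3


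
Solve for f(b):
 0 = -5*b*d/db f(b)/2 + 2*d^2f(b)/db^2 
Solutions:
 f(b) = C1 + C2*erfi(sqrt(10)*b/4)


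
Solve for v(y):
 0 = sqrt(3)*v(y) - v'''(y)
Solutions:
 v(y) = C3*exp(3^(1/6)*y) + (C1*sin(3^(2/3)*y/2) + C2*cos(3^(2/3)*y/2))*exp(-3^(1/6)*y/2)


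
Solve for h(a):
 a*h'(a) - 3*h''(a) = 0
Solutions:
 h(a) = C1 + C2*erfi(sqrt(6)*a/6)


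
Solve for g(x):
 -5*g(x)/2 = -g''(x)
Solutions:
 g(x) = C1*exp(-sqrt(10)*x/2) + C2*exp(sqrt(10)*x/2)


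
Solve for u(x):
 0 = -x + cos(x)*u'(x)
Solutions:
 u(x) = C1 + Integral(x/cos(x), x)


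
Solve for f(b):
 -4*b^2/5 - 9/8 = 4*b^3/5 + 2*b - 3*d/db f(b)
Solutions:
 f(b) = C1 + b^4/15 + 4*b^3/45 + b^2/3 + 3*b/8


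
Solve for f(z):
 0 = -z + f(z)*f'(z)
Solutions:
 f(z) = -sqrt(C1 + z^2)
 f(z) = sqrt(C1 + z^2)


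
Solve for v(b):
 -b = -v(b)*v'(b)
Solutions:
 v(b) = -sqrt(C1 + b^2)
 v(b) = sqrt(C1 + b^2)


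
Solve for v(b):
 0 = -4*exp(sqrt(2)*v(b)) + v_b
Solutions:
 v(b) = sqrt(2)*(2*log(-1/(C1 + 4*b)) - log(2))/4


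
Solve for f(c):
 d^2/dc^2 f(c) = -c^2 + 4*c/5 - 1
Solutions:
 f(c) = C1 + C2*c - c^4/12 + 2*c^3/15 - c^2/2


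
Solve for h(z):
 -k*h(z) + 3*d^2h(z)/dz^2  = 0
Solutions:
 h(z) = C1*exp(-sqrt(3)*sqrt(k)*z/3) + C2*exp(sqrt(3)*sqrt(k)*z/3)


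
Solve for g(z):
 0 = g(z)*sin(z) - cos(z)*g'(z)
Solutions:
 g(z) = C1/cos(z)


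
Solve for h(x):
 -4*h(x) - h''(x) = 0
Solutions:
 h(x) = C1*sin(2*x) + C2*cos(2*x)


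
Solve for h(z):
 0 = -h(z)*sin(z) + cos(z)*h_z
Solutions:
 h(z) = C1/cos(z)


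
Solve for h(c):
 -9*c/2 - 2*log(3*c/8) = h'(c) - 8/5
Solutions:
 h(c) = C1 - 9*c^2/4 - 2*c*log(c) - 2*c*log(3) + 18*c/5 + 6*c*log(2)


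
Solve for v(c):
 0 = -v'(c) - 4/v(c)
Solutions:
 v(c) = -sqrt(C1 - 8*c)
 v(c) = sqrt(C1 - 8*c)


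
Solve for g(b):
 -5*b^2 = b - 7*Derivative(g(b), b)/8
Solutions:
 g(b) = C1 + 40*b^3/21 + 4*b^2/7


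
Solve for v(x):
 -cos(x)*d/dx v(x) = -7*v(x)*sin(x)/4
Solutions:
 v(x) = C1/cos(x)^(7/4)


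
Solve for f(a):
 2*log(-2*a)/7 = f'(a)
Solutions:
 f(a) = C1 + 2*a*log(-a)/7 + 2*a*(-1 + log(2))/7


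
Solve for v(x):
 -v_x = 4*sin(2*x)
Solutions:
 v(x) = C1 + 2*cos(2*x)


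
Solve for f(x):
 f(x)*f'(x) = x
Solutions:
 f(x) = -sqrt(C1 + x^2)
 f(x) = sqrt(C1 + x^2)


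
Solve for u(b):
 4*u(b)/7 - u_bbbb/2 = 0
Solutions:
 u(b) = C1*exp(-14^(3/4)*b/7) + C2*exp(14^(3/4)*b/7) + C3*sin(14^(3/4)*b/7) + C4*cos(14^(3/4)*b/7)


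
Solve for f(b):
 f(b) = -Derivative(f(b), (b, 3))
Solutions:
 f(b) = C3*exp(-b) + (C1*sin(sqrt(3)*b/2) + C2*cos(sqrt(3)*b/2))*exp(b/2)


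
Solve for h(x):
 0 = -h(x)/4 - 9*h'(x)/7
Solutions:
 h(x) = C1*exp(-7*x/36)


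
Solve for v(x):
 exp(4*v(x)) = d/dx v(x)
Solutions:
 v(x) = log(-(-1/(C1 + 4*x))^(1/4))
 v(x) = log(-1/(C1 + 4*x))/4
 v(x) = log(-I*(-1/(C1 + 4*x))^(1/4))
 v(x) = log(I*(-1/(C1 + 4*x))^(1/4))


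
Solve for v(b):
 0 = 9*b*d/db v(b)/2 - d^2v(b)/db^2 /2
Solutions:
 v(b) = C1 + C2*erfi(3*sqrt(2)*b/2)


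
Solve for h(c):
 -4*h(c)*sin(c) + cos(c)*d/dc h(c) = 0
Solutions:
 h(c) = C1/cos(c)^4


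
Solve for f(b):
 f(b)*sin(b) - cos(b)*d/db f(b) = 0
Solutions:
 f(b) = C1/cos(b)


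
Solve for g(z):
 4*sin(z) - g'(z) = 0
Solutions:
 g(z) = C1 - 4*cos(z)


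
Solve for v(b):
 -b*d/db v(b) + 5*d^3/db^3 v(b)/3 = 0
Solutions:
 v(b) = C1 + Integral(C2*airyai(3^(1/3)*5^(2/3)*b/5) + C3*airybi(3^(1/3)*5^(2/3)*b/5), b)


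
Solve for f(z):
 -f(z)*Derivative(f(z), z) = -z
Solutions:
 f(z) = -sqrt(C1 + z^2)
 f(z) = sqrt(C1 + z^2)


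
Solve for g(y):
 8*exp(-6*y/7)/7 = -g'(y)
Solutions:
 g(y) = C1 + 4*exp(-6*y/7)/3


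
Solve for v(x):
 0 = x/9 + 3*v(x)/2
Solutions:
 v(x) = -2*x/27


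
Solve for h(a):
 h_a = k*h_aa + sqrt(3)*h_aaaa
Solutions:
 h(a) = C1 + C2*exp(a*(-2*6^(1/3)*k/(sqrt(4*sqrt(3)*k^3 + 81) + 9)^(1/3) + 2^(2/3)*3^(1/6)*(sqrt(4*sqrt(3)*k^3 + 81) + 9)^(1/3))/6) + C3*exp(a*(-16*sqrt(3)*k/((-2^(2/3)*3^(1/6) + 6^(2/3)*I)*(sqrt(4*sqrt(3)*k^3 + 81) + 9)^(1/3)) - 2^(2/3)*3^(1/6)*(sqrt(4*sqrt(3)*k^3 + 81) + 9)^(1/3) + 6^(2/3)*I*(sqrt(4*sqrt(3)*k^3 + 81) + 9)^(1/3))/12) + C4*exp(a*(16*sqrt(3)*k/((2^(2/3)*3^(1/6) + 6^(2/3)*I)*(sqrt(4*sqrt(3)*k^3 + 81) + 9)^(1/3)) - 2^(2/3)*3^(1/6)*(sqrt(4*sqrt(3)*k^3 + 81) + 9)^(1/3) - 6^(2/3)*I*(sqrt(4*sqrt(3)*k^3 + 81) + 9)^(1/3))/12)


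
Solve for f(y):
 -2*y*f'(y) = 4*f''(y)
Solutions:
 f(y) = C1 + C2*erf(y/2)


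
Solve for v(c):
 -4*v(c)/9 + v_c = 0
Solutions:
 v(c) = C1*exp(4*c/9)


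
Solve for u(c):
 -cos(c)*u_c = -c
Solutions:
 u(c) = C1 + Integral(c/cos(c), c)


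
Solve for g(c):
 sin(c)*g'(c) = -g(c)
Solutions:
 g(c) = C1*sqrt(cos(c) + 1)/sqrt(cos(c) - 1)


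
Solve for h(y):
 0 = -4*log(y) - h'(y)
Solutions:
 h(y) = C1 - 4*y*log(y) + 4*y


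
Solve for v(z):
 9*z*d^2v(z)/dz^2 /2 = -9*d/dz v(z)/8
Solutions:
 v(z) = C1 + C2*z^(3/4)


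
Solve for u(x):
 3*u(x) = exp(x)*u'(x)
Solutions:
 u(x) = C1*exp(-3*exp(-x))


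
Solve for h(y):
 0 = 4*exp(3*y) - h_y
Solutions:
 h(y) = C1 + 4*exp(3*y)/3


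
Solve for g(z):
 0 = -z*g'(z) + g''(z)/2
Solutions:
 g(z) = C1 + C2*erfi(z)


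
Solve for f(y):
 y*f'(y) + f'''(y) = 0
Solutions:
 f(y) = C1 + Integral(C2*airyai(-y) + C3*airybi(-y), y)


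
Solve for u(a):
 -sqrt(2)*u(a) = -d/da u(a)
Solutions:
 u(a) = C1*exp(sqrt(2)*a)


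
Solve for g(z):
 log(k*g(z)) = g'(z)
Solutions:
 li(k*g(z))/k = C1 + z


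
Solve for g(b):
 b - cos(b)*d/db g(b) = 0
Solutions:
 g(b) = C1 + Integral(b/cos(b), b)


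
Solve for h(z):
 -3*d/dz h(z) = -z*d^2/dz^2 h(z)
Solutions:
 h(z) = C1 + C2*z^4


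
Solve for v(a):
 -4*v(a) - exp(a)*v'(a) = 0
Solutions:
 v(a) = C1*exp(4*exp(-a))


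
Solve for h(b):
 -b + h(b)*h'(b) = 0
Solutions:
 h(b) = -sqrt(C1 + b^2)
 h(b) = sqrt(C1 + b^2)


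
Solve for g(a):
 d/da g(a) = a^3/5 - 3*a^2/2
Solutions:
 g(a) = C1 + a^4/20 - a^3/2


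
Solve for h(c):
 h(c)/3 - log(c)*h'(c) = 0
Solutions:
 h(c) = C1*exp(li(c)/3)


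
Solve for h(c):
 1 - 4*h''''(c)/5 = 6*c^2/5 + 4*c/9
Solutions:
 h(c) = C1 + C2*c + C3*c^2 + C4*c^3 - c^6/240 - c^5/216 + 5*c^4/96


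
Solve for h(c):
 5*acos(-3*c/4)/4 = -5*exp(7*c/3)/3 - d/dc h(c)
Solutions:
 h(c) = C1 - 5*c*acos(-3*c/4)/4 - 5*sqrt(16 - 9*c^2)/12 - 5*exp(7*c/3)/7


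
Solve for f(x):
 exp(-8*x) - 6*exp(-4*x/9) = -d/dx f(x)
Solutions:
 f(x) = C1 + exp(-8*x)/8 - 27*exp(-4*x/9)/2


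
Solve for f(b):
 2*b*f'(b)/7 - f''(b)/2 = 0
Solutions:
 f(b) = C1 + C2*erfi(sqrt(14)*b/7)


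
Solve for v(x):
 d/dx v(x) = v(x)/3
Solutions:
 v(x) = C1*exp(x/3)


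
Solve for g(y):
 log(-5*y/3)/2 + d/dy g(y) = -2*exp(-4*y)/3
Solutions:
 g(y) = C1 - y*log(-y)/2 + y*(-log(5) + 1 + log(3))/2 + exp(-4*y)/6


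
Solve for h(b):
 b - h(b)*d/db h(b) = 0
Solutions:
 h(b) = -sqrt(C1 + b^2)
 h(b) = sqrt(C1 + b^2)


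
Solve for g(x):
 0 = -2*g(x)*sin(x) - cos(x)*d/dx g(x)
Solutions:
 g(x) = C1*cos(x)^2


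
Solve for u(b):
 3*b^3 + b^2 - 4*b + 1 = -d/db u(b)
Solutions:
 u(b) = C1 - 3*b^4/4 - b^3/3 + 2*b^2 - b


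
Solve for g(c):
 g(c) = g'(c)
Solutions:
 g(c) = C1*exp(c)


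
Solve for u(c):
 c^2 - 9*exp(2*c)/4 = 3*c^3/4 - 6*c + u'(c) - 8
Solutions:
 u(c) = C1 - 3*c^4/16 + c^3/3 + 3*c^2 + 8*c - 9*exp(2*c)/8


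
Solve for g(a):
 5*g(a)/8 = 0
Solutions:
 g(a) = 0


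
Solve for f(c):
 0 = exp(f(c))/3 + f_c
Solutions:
 f(c) = log(1/(C1 + c)) + log(3)


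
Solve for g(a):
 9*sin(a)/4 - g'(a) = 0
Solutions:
 g(a) = C1 - 9*cos(a)/4


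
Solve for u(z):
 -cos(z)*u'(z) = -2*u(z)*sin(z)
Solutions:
 u(z) = C1/cos(z)^2


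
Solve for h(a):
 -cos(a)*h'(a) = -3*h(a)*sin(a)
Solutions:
 h(a) = C1/cos(a)^3


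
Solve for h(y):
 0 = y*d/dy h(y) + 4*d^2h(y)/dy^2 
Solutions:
 h(y) = C1 + C2*erf(sqrt(2)*y/4)


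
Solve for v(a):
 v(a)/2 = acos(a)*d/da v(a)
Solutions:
 v(a) = C1*exp(Integral(1/acos(a), a)/2)


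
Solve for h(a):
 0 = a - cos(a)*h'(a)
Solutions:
 h(a) = C1 + Integral(a/cos(a), a)


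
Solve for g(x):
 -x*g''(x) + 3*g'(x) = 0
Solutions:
 g(x) = C1 + C2*x^4


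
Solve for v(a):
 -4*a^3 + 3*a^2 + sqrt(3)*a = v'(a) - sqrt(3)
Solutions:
 v(a) = C1 - a^4 + a^3 + sqrt(3)*a^2/2 + sqrt(3)*a


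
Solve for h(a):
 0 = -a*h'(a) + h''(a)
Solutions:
 h(a) = C1 + C2*erfi(sqrt(2)*a/2)


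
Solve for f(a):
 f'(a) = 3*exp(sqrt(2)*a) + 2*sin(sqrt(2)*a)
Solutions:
 f(a) = C1 + 3*sqrt(2)*exp(sqrt(2)*a)/2 - sqrt(2)*cos(sqrt(2)*a)


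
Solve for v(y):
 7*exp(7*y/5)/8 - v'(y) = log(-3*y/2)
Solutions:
 v(y) = C1 - y*log(-y) + y*(-log(3) + log(2) + 1) + 5*exp(7*y/5)/8


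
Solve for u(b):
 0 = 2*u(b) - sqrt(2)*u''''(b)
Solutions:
 u(b) = C1*exp(-2^(1/8)*b) + C2*exp(2^(1/8)*b) + C3*sin(2^(1/8)*b) + C4*cos(2^(1/8)*b)


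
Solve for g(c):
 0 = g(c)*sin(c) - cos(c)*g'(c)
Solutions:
 g(c) = C1/cos(c)


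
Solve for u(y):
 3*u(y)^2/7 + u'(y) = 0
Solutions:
 u(y) = 7/(C1 + 3*y)


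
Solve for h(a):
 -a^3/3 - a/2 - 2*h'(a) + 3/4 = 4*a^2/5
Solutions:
 h(a) = C1 - a^4/24 - 2*a^3/15 - a^2/8 + 3*a/8


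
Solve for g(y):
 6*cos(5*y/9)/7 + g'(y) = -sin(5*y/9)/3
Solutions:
 g(y) = C1 - 54*sin(5*y/9)/35 + 3*cos(5*y/9)/5


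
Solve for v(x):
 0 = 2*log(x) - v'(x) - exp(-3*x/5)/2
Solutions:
 v(x) = C1 + 2*x*log(x) - 2*x + 5*exp(-3*x/5)/6


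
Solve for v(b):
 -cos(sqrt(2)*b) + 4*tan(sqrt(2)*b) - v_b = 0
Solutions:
 v(b) = C1 - 2*sqrt(2)*log(cos(sqrt(2)*b)) - sqrt(2)*sin(sqrt(2)*b)/2


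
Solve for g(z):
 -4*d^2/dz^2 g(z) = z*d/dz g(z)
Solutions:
 g(z) = C1 + C2*erf(sqrt(2)*z/4)


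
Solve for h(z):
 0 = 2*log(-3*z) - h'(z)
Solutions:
 h(z) = C1 + 2*z*log(-z) + 2*z*(-1 + log(3))


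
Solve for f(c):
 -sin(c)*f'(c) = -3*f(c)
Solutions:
 f(c) = C1*(cos(c) - 1)^(3/2)/(cos(c) + 1)^(3/2)


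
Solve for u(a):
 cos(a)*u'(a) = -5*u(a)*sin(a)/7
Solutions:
 u(a) = C1*cos(a)^(5/7)


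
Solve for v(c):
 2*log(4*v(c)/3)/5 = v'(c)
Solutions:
 -5*Integral(1/(log(_y) - log(3) + 2*log(2)), (_y, v(c)))/2 = C1 - c


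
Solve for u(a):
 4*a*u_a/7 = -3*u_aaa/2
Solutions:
 u(a) = C1 + Integral(C2*airyai(-2*21^(2/3)*a/21) + C3*airybi(-2*21^(2/3)*a/21), a)


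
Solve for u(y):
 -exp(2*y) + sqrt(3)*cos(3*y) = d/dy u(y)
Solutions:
 u(y) = C1 - exp(2*y)/2 + sqrt(3)*sin(3*y)/3


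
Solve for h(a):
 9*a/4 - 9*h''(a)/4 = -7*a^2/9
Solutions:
 h(a) = C1 + C2*a + 7*a^4/243 + a^3/6


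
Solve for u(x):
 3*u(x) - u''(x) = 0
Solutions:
 u(x) = C1*exp(-sqrt(3)*x) + C2*exp(sqrt(3)*x)


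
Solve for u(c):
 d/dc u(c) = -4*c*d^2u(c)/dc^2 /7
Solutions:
 u(c) = C1 + C2/c^(3/4)


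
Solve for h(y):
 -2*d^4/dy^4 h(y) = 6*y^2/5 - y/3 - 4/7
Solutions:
 h(y) = C1 + C2*y + C3*y^2 + C4*y^3 - y^6/600 + y^5/720 + y^4/84


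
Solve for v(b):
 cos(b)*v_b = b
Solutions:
 v(b) = C1 + Integral(b/cos(b), b)


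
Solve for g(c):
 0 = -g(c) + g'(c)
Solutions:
 g(c) = C1*exp(c)


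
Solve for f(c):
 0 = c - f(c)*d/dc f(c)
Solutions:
 f(c) = -sqrt(C1 + c^2)
 f(c) = sqrt(C1 + c^2)


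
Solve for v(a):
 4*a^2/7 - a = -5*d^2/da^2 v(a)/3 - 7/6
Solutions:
 v(a) = C1 + C2*a - a^4/35 + a^3/10 - 7*a^2/20


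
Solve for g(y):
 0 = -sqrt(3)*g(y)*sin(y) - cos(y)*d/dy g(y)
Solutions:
 g(y) = C1*cos(y)^(sqrt(3))


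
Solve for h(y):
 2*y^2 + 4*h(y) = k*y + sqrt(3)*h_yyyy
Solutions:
 h(y) = C1*exp(-sqrt(2)*3^(7/8)*y/3) + C2*exp(sqrt(2)*3^(7/8)*y/3) + C3*sin(sqrt(2)*3^(7/8)*y/3) + C4*cos(sqrt(2)*3^(7/8)*y/3) + k*y/4 - y^2/2


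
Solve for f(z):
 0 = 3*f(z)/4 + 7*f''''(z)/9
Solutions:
 f(z) = (C1*sin(21^(3/4)*z/14) + C2*cos(21^(3/4)*z/14))*exp(-21^(3/4)*z/14) + (C3*sin(21^(3/4)*z/14) + C4*cos(21^(3/4)*z/14))*exp(21^(3/4)*z/14)


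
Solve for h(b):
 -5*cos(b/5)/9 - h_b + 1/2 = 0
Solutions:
 h(b) = C1 + b/2 - 25*sin(b/5)/9


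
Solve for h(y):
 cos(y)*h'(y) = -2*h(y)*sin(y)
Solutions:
 h(y) = C1*cos(y)^2


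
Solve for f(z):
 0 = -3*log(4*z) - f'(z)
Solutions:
 f(z) = C1 - 3*z*log(z) - z*log(64) + 3*z


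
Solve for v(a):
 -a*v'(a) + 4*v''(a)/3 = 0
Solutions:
 v(a) = C1 + C2*erfi(sqrt(6)*a/4)


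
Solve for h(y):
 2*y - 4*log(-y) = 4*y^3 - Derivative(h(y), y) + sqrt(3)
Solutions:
 h(y) = C1 + y^4 - y^2 + 4*y*log(-y) + y*(-4 + sqrt(3))


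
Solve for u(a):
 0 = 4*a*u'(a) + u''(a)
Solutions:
 u(a) = C1 + C2*erf(sqrt(2)*a)


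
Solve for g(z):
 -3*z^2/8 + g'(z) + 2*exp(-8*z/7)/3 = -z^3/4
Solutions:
 g(z) = C1 - z^4/16 + z^3/8 + 7*exp(-8*z/7)/12


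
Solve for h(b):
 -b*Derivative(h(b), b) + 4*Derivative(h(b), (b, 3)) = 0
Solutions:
 h(b) = C1 + Integral(C2*airyai(2^(1/3)*b/2) + C3*airybi(2^(1/3)*b/2), b)


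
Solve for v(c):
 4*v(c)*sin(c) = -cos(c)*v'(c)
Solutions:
 v(c) = C1*cos(c)^4


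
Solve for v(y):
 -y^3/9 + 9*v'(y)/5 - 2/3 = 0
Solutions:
 v(y) = C1 + 5*y^4/324 + 10*y/27


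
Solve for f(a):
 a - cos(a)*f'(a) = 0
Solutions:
 f(a) = C1 + Integral(a/cos(a), a)


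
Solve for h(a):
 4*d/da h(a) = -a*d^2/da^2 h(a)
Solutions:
 h(a) = C1 + C2/a^3


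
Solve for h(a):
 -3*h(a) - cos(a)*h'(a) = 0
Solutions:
 h(a) = C1*(sin(a) - 1)^(3/2)/(sin(a) + 1)^(3/2)


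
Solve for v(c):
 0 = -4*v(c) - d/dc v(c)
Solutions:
 v(c) = C1*exp(-4*c)


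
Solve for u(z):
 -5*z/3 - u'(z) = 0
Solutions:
 u(z) = C1 - 5*z^2/6


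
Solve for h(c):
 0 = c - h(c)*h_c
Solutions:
 h(c) = -sqrt(C1 + c^2)
 h(c) = sqrt(C1 + c^2)


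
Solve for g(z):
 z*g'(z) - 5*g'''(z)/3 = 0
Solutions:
 g(z) = C1 + Integral(C2*airyai(3^(1/3)*5^(2/3)*z/5) + C3*airybi(3^(1/3)*5^(2/3)*z/5), z)


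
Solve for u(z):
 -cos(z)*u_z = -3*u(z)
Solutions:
 u(z) = C1*(sin(z) + 1)^(3/2)/(sin(z) - 1)^(3/2)


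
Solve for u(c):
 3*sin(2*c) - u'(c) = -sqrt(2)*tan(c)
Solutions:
 u(c) = C1 - sqrt(2)*log(cos(c)) - 3*cos(2*c)/2


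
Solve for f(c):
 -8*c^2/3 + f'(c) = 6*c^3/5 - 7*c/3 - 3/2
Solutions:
 f(c) = C1 + 3*c^4/10 + 8*c^3/9 - 7*c^2/6 - 3*c/2


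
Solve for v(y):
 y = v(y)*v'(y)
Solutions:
 v(y) = -sqrt(C1 + y^2)
 v(y) = sqrt(C1 + y^2)


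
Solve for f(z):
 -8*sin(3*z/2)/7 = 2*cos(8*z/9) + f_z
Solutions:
 f(z) = C1 - 9*sin(8*z/9)/4 + 16*cos(3*z/2)/21


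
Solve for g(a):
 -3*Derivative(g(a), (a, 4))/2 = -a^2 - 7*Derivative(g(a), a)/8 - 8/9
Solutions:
 g(a) = C1 + C4*exp(126^(1/3)*a/6) - 8*a^3/21 - 64*a/63 + (C2*sin(14^(1/3)*3^(1/6)*a/4) + C3*cos(14^(1/3)*3^(1/6)*a/4))*exp(-126^(1/3)*a/12)


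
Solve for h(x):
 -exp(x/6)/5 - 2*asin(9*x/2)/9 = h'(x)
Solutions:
 h(x) = C1 - 2*x*asin(9*x/2)/9 - 2*sqrt(4 - 81*x^2)/81 - 6*exp(x/6)/5


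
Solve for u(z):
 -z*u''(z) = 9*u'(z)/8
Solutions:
 u(z) = C1 + C2/z^(1/8)


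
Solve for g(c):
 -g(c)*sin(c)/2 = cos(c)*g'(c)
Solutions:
 g(c) = C1*sqrt(cos(c))


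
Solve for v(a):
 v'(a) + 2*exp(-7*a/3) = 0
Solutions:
 v(a) = C1 + 6*exp(-7*a/3)/7


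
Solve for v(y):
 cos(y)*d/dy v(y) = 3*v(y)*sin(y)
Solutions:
 v(y) = C1/cos(y)^3


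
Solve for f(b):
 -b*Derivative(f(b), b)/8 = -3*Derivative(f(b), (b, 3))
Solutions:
 f(b) = C1 + Integral(C2*airyai(3^(2/3)*b/6) + C3*airybi(3^(2/3)*b/6), b)


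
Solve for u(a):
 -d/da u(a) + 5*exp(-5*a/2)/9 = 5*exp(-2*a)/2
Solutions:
 u(a) = C1 + 5*exp(-2*a)/4 - 2*exp(-5*a/2)/9


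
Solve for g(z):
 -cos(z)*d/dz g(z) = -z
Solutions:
 g(z) = C1 + Integral(z/cos(z), z)


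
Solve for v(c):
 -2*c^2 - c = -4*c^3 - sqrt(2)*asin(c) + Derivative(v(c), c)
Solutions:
 v(c) = C1 + c^4 - 2*c^3/3 - c^2/2 + sqrt(2)*(c*asin(c) + sqrt(1 - c^2))


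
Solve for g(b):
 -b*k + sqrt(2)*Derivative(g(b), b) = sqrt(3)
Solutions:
 g(b) = C1 + sqrt(2)*b^2*k/4 + sqrt(6)*b/2


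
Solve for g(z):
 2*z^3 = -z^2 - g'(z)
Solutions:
 g(z) = C1 - z^4/2 - z^3/3


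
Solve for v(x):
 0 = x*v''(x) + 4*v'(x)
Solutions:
 v(x) = C1 + C2/x^3


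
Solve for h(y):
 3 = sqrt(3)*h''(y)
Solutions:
 h(y) = C1 + C2*y + sqrt(3)*y^2/2


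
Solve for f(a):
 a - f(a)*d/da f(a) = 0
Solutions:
 f(a) = -sqrt(C1 + a^2)
 f(a) = sqrt(C1 + a^2)


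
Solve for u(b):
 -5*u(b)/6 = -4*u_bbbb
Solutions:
 u(b) = C1*exp(-270^(1/4)*b/6) + C2*exp(270^(1/4)*b/6) + C3*sin(270^(1/4)*b/6) + C4*cos(270^(1/4)*b/6)


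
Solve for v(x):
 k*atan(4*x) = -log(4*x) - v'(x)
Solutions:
 v(x) = C1 - k*(x*atan(4*x) - log(16*x^2 + 1)/8) - x*log(x) - 2*x*log(2) + x


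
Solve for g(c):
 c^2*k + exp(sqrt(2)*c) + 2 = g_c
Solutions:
 g(c) = C1 + c^3*k/3 + 2*c + sqrt(2)*exp(sqrt(2)*c)/2


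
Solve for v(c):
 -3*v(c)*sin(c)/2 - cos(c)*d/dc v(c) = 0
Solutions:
 v(c) = C1*cos(c)^(3/2)


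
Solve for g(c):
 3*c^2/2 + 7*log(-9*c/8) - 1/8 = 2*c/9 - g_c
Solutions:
 g(c) = C1 - c^3/2 + c^2/9 - 7*c*log(-c) + c*(-14*log(3) + 57/8 + 21*log(2))


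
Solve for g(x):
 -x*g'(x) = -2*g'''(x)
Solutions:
 g(x) = C1 + Integral(C2*airyai(2^(2/3)*x/2) + C3*airybi(2^(2/3)*x/2), x)


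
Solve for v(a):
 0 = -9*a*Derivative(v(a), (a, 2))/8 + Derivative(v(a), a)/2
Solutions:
 v(a) = C1 + C2*a^(13/9)


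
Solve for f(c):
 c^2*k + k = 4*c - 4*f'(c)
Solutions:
 f(c) = C1 - c^3*k/12 + c^2/2 - c*k/4


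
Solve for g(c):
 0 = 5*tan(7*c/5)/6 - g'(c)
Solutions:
 g(c) = C1 - 25*log(cos(7*c/5))/42


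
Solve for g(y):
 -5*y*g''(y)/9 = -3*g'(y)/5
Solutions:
 g(y) = C1 + C2*y^(52/25)


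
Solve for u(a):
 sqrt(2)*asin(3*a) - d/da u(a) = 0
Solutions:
 u(a) = C1 + sqrt(2)*(a*asin(3*a) + sqrt(1 - 9*a^2)/3)


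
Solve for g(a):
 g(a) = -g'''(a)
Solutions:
 g(a) = C3*exp(-a) + (C1*sin(sqrt(3)*a/2) + C2*cos(sqrt(3)*a/2))*exp(a/2)


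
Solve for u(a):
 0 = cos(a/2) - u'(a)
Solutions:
 u(a) = C1 + 2*sin(a/2)
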